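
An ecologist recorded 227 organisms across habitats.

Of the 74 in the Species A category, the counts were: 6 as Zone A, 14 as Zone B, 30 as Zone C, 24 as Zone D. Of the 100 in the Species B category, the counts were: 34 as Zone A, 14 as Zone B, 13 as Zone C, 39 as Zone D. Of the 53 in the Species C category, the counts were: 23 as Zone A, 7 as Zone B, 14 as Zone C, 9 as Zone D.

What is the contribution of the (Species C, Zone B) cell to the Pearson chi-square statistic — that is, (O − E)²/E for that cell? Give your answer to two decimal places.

Row total (Species C) = 53; column total (Zone B) = 35; N = 227.
Expected count E = 53 × 35 / 227 = 8.172.
Contribution = (O − E)²/E = (7 − 8.172)² / 8.172 = 0.17.

0.17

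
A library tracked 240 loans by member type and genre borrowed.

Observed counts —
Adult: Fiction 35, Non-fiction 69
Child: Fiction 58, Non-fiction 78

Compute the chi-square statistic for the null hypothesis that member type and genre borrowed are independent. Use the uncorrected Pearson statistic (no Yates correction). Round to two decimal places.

Row totals: 104, 136. Column totals: 93, 147. Grand total N = 240.
Expected counts (row total × column total / N):
  Adult, Fiction: 104×93/240 = 40.300
  Adult, Non-fiction: 104×147/240 = 63.700
  Child, Fiction: 136×93/240 = 52.700
  Child, Non-fiction: 136×147/240 = 83.300
Contributions (O − E)²/E:
  (35 − 40.300)²/40.300 = 0.6970
  (69 − 63.700)²/63.700 = 0.4410
  (58 − 52.700)²/52.700 = 0.5330
  (78 − 83.300)²/83.300 = 0.3372
χ² = 0.6970 + 0.4410 + 0.5330 + 0.3372 = 2.01

2.01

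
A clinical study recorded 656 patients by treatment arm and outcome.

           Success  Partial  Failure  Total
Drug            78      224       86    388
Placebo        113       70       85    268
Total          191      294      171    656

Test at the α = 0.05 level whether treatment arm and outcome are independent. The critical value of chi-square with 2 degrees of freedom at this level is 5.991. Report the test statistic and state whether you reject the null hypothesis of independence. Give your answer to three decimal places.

67.390; reject H₀

Grand total N = 656.
Expected counts (row total × column total / N):
  Drug, Success: 388×191/656 = 112.9695
  Drug, Partial: 388×294/656 = 173.8902
  Drug, Failure: 388×171/656 = 101.1402
  Placebo, Success: 268×191/656 = 78.0305
  Placebo, Partial: 268×294/656 = 120.1098
  Placebo, Failure: 268×171/656 = 69.8598
Contributions (O − E)²/E:
  (78 − 112.9695)²/112.9695 = 10.8247
  (224 − 173.8902)²/173.8902 = 14.4401
  (86 − 101.1402)²/101.1402 = 2.2664
  (113 − 78.0305)²/78.0305 = 15.6716
  (70 − 120.1098)²/120.1098 = 20.9058
  (85 − 69.8598)²/69.8598 = 3.2812
χ² = 10.8247 + 14.4401 + 2.2664 + 15.6716 + 20.9058 + 3.2812 = 67.390
df = (2−1)(3−1) = 2. Since 67.390 > 5.991, reject the null hypothesis of independence at α = 0.05.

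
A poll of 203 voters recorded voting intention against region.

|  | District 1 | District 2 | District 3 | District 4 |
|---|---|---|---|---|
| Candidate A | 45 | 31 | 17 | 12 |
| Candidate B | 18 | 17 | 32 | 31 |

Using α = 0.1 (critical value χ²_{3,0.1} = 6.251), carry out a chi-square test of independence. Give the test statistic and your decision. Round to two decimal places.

28.43; reject H₀

Row totals: 105, 98. Column totals: 63, 48, 49, 43. Grand total N = 203.
Expected counts (row total × column total / N):
  Candidate A, District 1: 105×63/203 = 32.586
  Candidate A, District 2: 105×48/203 = 24.828
  Candidate A, District 3: 105×49/203 = 25.345
  Candidate A, District 4: 105×43/203 = 22.241
  Candidate B, District 1: 98×63/203 = 30.414
  Candidate B, District 2: 98×48/203 = 23.172
  Candidate B, District 3: 98×49/203 = 23.655
  Candidate B, District 4: 98×43/203 = 20.759
Contributions (O − E)²/E:
  (45 − 32.586)²/32.586 = 4.7293
  (31 − 24.828)²/24.828 = 1.5343
  (17 − 25.345)²/25.345 = 2.7476
  (12 − 22.241)²/22.241 = 4.7155
  (18 − 30.414)²/30.414 = 5.0670
  (17 − 23.172)²/23.172 = 1.6439
  (32 − 23.655)²/23.655 = 2.9439
  (31 − 20.759)²/20.759 = 5.0522
χ² = 4.7293 + 1.5343 + 2.7476 + 4.7155 + 5.0670 + 1.6439 + 2.9439 + 5.0522 = 28.43
df = (2−1)(4−1) = 3. Since 28.43 > 6.251, reject the null hypothesis of independence at α = 0.1.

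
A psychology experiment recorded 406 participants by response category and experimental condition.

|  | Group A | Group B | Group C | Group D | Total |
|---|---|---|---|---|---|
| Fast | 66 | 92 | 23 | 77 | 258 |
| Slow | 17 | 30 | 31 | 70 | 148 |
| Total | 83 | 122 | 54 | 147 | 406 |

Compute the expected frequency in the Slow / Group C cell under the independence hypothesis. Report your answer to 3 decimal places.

Row total (Slow) = 148; column total (Group C) = 54; grand total N = 406.
Expected count = (row total × column total) / N = 148 × 54 / 406 = 19.685.

19.685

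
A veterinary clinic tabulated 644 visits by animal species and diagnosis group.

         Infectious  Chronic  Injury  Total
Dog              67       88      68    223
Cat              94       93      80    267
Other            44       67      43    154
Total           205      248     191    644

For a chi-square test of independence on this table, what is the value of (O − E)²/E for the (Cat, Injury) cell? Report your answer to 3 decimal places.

0.008

Row total (Cat) = 267; column total (Injury) = 191; N = 644.
Expected count E = 267 × 191 / 644 = 79.1879.
Contribution = (O − E)²/E = (80 − 79.1879)² / 79.1879 = 0.008.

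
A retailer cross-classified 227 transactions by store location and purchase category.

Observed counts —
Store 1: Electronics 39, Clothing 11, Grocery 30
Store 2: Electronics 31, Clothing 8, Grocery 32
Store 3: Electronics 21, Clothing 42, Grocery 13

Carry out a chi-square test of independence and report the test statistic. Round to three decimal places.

48.454

Row totals: 80, 71, 76. Column totals: 91, 61, 75. Grand total N = 227.
Expected counts (row total × column total / N):
  Store 1, Electronics: 80×91/227 = 32.0705
  Store 1, Clothing: 80×61/227 = 21.4978
  Store 1, Grocery: 80×75/227 = 26.4317
  Store 2, Electronics: 71×91/227 = 28.4626
  Store 2, Clothing: 71×61/227 = 19.0793
  Store 2, Grocery: 71×75/227 = 23.4581
  Store 3, Electronics: 76×91/227 = 30.4670
  Store 3, Clothing: 76×61/227 = 20.4229
  Store 3, Grocery: 76×75/227 = 25.1101
Contributions (O − E)²/E:
  (39 − 32.0705)²/32.0705 = 1.4973
  (11 − 21.4978)²/21.4978 = 5.1263
  (30 − 26.4317)²/26.4317 = 0.4817
  (31 − 28.4626)²/28.4626 = 0.2262
  (8 − 19.0793)²/19.0793 = 6.4337
  (32 − 23.4581)²/23.4581 = 3.1104
  (21 − 30.4670)²/30.4670 = 2.9417
  (42 − 20.4229)²/20.4229 = 22.7965
  (13 − 25.1101)²/25.1101 = 5.8405
χ² = 1.4973 + 5.1263 + 0.4817 + 0.2262 + 6.4337 + 3.1104 + 2.9417 + 22.7965 + 5.8405 = 48.454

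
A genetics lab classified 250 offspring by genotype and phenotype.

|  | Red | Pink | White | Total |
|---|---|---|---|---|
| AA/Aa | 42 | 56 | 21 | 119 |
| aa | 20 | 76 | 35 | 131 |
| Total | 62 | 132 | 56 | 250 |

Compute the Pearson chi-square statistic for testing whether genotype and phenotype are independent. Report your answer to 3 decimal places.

13.793

Grand total N = 250.
Expected counts (row total × column total / N):
  AA/Aa, Red: 119×62/250 = 29.5120
  AA/Aa, Pink: 119×132/250 = 62.8320
  AA/Aa, White: 119×56/250 = 26.6560
  aa, Red: 131×62/250 = 32.4880
  aa, Pink: 131×132/250 = 69.1680
  aa, White: 131×56/250 = 29.3440
Contributions (O − E)²/E:
  (42 − 29.5120)²/29.5120 = 5.2843
  (56 − 62.8320)²/62.8320 = 0.7429
  (21 − 26.6560)²/26.6560 = 1.2001
  (20 − 32.4880)²/32.4880 = 4.8002
  (76 − 69.1680)²/69.1680 = 0.6748
  (35 − 29.3440)²/29.3440 = 1.0902
χ² = 5.2843 + 0.7429 + 1.2001 + 4.8002 + 0.6748 + 1.0902 = 13.793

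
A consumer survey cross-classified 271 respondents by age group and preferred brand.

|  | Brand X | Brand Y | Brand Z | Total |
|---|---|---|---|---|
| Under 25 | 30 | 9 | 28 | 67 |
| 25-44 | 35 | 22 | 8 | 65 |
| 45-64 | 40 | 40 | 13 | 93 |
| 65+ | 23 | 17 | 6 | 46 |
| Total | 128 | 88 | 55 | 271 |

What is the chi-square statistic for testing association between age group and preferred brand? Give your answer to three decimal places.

32.414

Grand total N = 271.
Expected counts (row total × column total / N):
  Under 25, Brand X: 67×128/271 = 31.64576
  Under 25, Brand Y: 67×88/271 = 21.75646
  Under 25, Brand Z: 67×55/271 = 13.59779
  25-44, Brand X: 65×128/271 = 30.70111
  25-44, Brand Y: 65×88/271 = 21.10701
  25-44, Brand Z: 65×55/271 = 13.19188
  45-64, Brand X: 93×128/271 = 43.92620
  45-64, Brand Y: 93×88/271 = 30.19926
  45-64, Brand Z: 93×55/271 = 18.87454
  65+, Brand X: 46×128/271 = 21.72694
  65+, Brand Y: 46×88/271 = 14.93727
  65+, Brand Z: 46×55/271 = 9.33579
Contributions (O − E)²/E:
  (30 − 31.64576)²/31.64576 = 0.0856
  (9 − 21.75646)²/21.75646 = 7.4795
  (28 − 13.59779)²/13.59779 = 15.2542
  (35 − 30.70111)²/30.70111 = 0.6019
  (22 − 21.10701)²/21.10701 = 0.0378
  (8 − 13.19188)²/13.19188 = 2.0433
  (40 − 43.92620)²/43.92620 = 0.3509
  (40 − 30.19926)²/30.19926 = 3.1807
  (13 − 18.87454)²/18.87454 = 1.8284
  (23 − 21.72694)²/21.72694 = 0.0746
  (17 − 14.93727)²/14.93727 = 0.2848
  (6 − 9.33579)²/9.33579 = 1.1919
χ² = 0.0856 + 7.4795 + 15.2542 + 0.6019 + 0.0378 + 2.0433 + 0.3509 + 3.1807 + 1.8284 + 0.0746 + 0.2848 + 1.1919 = 32.414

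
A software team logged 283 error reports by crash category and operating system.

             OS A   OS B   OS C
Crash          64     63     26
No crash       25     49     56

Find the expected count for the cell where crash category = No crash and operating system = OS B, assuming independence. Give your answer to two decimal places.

Row total (No crash) = 130; column total (OS B) = 112; grand total N = 283.
Expected count = (row total × column total) / N = 130 × 112 / 283 = 51.45.

51.45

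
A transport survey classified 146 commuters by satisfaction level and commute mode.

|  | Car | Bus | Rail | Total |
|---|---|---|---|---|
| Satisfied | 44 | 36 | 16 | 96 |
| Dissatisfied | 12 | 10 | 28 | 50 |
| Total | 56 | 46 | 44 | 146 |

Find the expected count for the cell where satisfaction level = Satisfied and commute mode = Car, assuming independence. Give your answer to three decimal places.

36.822

Row total (Satisfied) = 96; column total (Car) = 56; grand total N = 146.
Expected count = (row total × column total) / N = 96 × 56 / 146 = 36.822.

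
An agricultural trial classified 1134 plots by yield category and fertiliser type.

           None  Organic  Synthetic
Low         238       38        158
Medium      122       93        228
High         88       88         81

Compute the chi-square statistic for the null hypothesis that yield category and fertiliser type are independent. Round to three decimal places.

Row totals: 434, 443, 257. Column totals: 448, 219, 467. Grand total N = 1134.
Expected counts (row total × column total / N):
  Low, None: 434×448/1134 = 171.45679
  Low, Organic: 434×219/1134 = 83.81481
  Low, Synthetic: 434×467/1134 = 178.72840
  Medium, None: 443×448/1134 = 175.01235
  Medium, Organic: 443×219/1134 = 85.55291
  Medium, Synthetic: 443×467/1134 = 182.43474
  High, None: 257×448/1134 = 101.53086
  High, Organic: 257×219/1134 = 49.63228
  High, Synthetic: 257×467/1134 = 105.83686
Contributions (O − E)²/E:
  (238 − 171.45679)²/171.45679 = 25.8257
  (38 − 83.81481)²/83.81481 = 25.0433
  (158 − 178.72840)²/178.72840 = 2.4040
  (122 − 175.01235)²/175.01235 = 16.0578
  (93 − 85.55291)²/85.55291 = 0.6482
  (228 − 182.43474)²/182.43474 = 11.3805
  (88 − 101.53086)²/101.53086 = 1.8032
  (88 − 49.63228)²/49.63228 = 29.6598
  (81 − 105.83686)²/105.83686 = 5.8285
χ² = 25.8257 + 25.0433 + 2.4040 + 16.0578 + 0.6482 + 11.3805 + 1.8032 + 29.6598 + 5.8285 = 118.651

118.651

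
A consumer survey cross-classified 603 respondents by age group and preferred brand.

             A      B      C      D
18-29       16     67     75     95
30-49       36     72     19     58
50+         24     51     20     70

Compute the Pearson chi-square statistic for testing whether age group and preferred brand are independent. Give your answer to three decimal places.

Row totals: 253, 185, 165. Column totals: 76, 190, 114, 223. Grand total N = 603.
Expected counts (row total × column total / N):
  18-29, A: 253×76/603 = 31.88723
  18-29, B: 253×190/603 = 79.71808
  18-29, C: 253×114/603 = 47.83085
  18-29, D: 253×223/603 = 93.56385
  30-49, A: 185×76/603 = 23.31675
  30-49, B: 185×190/603 = 58.29187
  30-49, C: 185×114/603 = 34.97512
  30-49, D: 185×223/603 = 68.41625
  50+, A: 165×76/603 = 20.79602
  50+, B: 165×190/603 = 51.99005
  50+, C: 165×114/603 = 31.19403
  50+, D: 165×223/603 = 61.01990
Contributions (O − E)²/E:
  (16 − 31.88723)²/31.88723 = 7.9155
  (67 − 79.71808)²/79.71808 = 2.0290
  (75 − 47.83085)²/47.83085 = 15.4328
  (95 − 93.56385)²/93.56385 = 0.0220
  (36 − 23.31675)²/23.31675 = 6.8991
  (72 − 58.29187)²/58.29187 = 3.2237
  (19 − 34.97512)²/34.97512 = 7.2967
  (58 − 68.41625)²/68.41625 = 1.5859
  (24 − 20.79602)²/20.79602 = 0.4936
  (51 − 51.99005)²/51.99005 = 0.0189
  (20 − 31.19403)²/31.19403 = 4.0170
  (70 − 61.01990)²/61.01990 = 1.3216
χ² = 7.9155 + 2.0290 + 15.4328 + 0.0220 + 6.8991 + 3.2237 + 7.2967 + 1.5859 + 0.4936 + 0.0189 + 4.0170 + 1.3216 = 50.256

50.256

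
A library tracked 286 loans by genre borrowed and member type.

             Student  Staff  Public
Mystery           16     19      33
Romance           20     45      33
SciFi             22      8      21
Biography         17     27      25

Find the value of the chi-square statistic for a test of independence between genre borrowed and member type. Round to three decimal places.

19.741

Row totals: 68, 98, 51, 69. Column totals: 75, 99, 112. Grand total N = 286.
Expected counts (row total × column total / N):
  Mystery, Student: 68×75/286 = 17.8322
  Mystery, Staff: 68×99/286 = 23.5385
  Mystery, Public: 68×112/286 = 26.6294
  Romance, Student: 98×75/286 = 25.6993
  Romance, Staff: 98×99/286 = 33.9231
  Romance, Public: 98×112/286 = 38.3776
  SciFi, Student: 51×75/286 = 13.3741
  SciFi, Staff: 51×99/286 = 17.6538
  SciFi, Public: 51×112/286 = 19.9720
  Biography, Student: 69×75/286 = 18.0944
  Biography, Staff: 69×99/286 = 23.8846
  Biography, Public: 69×112/286 = 27.0210
Contributions (O − E)²/E:
  (16 − 17.8322)²/17.8322 = 0.1883
  (19 − 23.5385)²/23.5385 = 0.8751
  (33 − 26.6294)²/26.6294 = 1.5241
  (20 − 25.6993)²/25.6993 = 1.2639
  (45 − 33.9231)²/33.9231 = 3.6169
  (33 − 38.3776)²/38.3776 = 0.7535
  (22 − 13.3741)²/13.3741 = 5.5635
  (8 − 17.6538)²/17.6538 = 5.2791
  (21 − 19.9720)²/19.9720 = 0.0529
  (17 − 18.0944)²/18.0944 = 0.0662
  (27 − 23.8846)²/23.8846 = 0.4064
  (25 − 27.0210)²/27.0210 = 0.1512
χ² = 0.1883 + 0.8751 + 1.5241 + 1.2639 + 3.6169 + 0.7535 + 5.5635 + 5.2791 + 0.0529 + 0.0662 + 0.4064 + 0.1512 = 19.741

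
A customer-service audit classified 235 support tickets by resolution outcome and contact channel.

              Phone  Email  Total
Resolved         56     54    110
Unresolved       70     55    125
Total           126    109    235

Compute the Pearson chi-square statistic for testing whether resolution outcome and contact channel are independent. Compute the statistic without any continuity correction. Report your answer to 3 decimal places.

0.610

Grand total N = 235.
Expected counts (row total × column total / N):
  Resolved, Phone: 110×126/235 = 58.9787
  Resolved, Email: 110×109/235 = 51.0213
  Unresolved, Phone: 125×126/235 = 67.0213
  Unresolved, Email: 125×109/235 = 57.9787
Contributions (O − E)²/E:
  (56 − 58.9787)²/58.9787 = 0.1504
  (54 − 51.0213)²/51.0213 = 0.1739
  (70 − 67.0213)²/67.0213 = 0.1324
  (55 − 57.9787)²/57.9787 = 0.1530
χ² = 0.1504 + 0.1739 + 0.1324 + 0.1530 = 0.610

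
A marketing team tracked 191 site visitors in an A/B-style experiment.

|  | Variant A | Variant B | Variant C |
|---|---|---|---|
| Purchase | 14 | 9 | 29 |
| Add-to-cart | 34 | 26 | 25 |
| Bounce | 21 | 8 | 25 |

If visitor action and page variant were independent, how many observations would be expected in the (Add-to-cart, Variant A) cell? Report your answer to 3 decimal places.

30.707

Row total (Add-to-cart) = 85; column total (Variant A) = 69; grand total N = 191.
Expected count = (row total × column total) / N = 85 × 69 / 191 = 30.707.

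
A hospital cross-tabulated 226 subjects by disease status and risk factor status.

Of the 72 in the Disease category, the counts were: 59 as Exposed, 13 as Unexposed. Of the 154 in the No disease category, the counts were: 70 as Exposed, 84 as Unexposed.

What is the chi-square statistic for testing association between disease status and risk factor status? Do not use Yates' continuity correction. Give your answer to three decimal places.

Row totals: 72, 154. Column totals: 129, 97. Grand total N = 226.
Expected counts (row total × column total / N):
  Disease, Exposed: 72×129/226 = 41.0973
  Disease, Unexposed: 72×97/226 = 30.9027
  No disease, Exposed: 154×129/226 = 87.9027
  No disease, Unexposed: 154×97/226 = 66.0973
Contributions (O − E)²/E:
  (59 − 41.0973)²/41.0973 = 7.7987
  (13 − 30.9027)²/30.9027 = 10.3715
  (70 − 87.9027)²/87.9027 = 3.6462
  (84 − 66.0973)²/66.0973 = 4.8490
χ² = 7.7987 + 10.3715 + 3.6462 + 4.8490 = 26.665

26.665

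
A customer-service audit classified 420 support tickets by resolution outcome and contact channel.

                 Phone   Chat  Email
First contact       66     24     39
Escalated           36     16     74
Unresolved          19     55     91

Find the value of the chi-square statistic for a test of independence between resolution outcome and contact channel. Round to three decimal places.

Row totals: 129, 126, 165. Column totals: 121, 95, 204. Grand total N = 420.
Expected counts (row total × column total / N):
  First contact, Phone: 129×121/420 = 37.1643
  First contact, Chat: 129×95/420 = 29.1786
  First contact, Email: 129×204/420 = 62.6571
  Escalated, Phone: 126×121/420 = 36.3000
  Escalated, Chat: 126×95/420 = 28.5000
  Escalated, Email: 126×204/420 = 61.2000
  Unresolved, Phone: 165×121/420 = 47.5357
  Unresolved, Chat: 165×95/420 = 37.3214
  Unresolved, Email: 165×204/420 = 80.1429
Contributions (O − E)²/E:
  (66 − 37.1643)²/37.1643 = 22.3736
  (24 − 29.1786)²/29.1786 = 0.9191
  (39 − 62.6571)²/62.6571 = 8.9321
  (36 − 36.3000)²/36.3000 = 0.0025
  (16 − 28.5000)²/28.5000 = 5.4825
  (74 − 61.2000)²/61.2000 = 2.6771
  (19 − 47.5357)²/47.5357 = 17.1300
  (55 − 37.3214)²/37.3214 = 8.3741
  (91 − 80.1429)²/80.1429 = 1.4708
χ² = 22.3736 + 0.9191 + 8.9321 + 0.0025 + 5.4825 + 2.6771 + 17.1300 + 8.3741 + 1.4708 = 67.362

67.362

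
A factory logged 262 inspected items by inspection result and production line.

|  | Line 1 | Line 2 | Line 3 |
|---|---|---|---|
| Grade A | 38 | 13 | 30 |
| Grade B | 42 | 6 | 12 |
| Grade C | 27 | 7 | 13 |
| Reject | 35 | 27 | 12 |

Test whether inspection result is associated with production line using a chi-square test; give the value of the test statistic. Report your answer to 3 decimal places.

25.937

Row totals: 81, 60, 47, 74. Column totals: 142, 53, 67. Grand total N = 262.
Expected counts (row total × column total / N):
  Grade A, Line 1: 81×142/262 = 43.9008
  Grade A, Line 2: 81×53/262 = 16.3855
  Grade A, Line 3: 81×67/262 = 20.7137
  Grade B, Line 1: 60×142/262 = 32.5191
  Grade B, Line 2: 60×53/262 = 12.1374
  Grade B, Line 3: 60×67/262 = 15.3435
  Grade C, Line 1: 47×142/262 = 25.4733
  Grade C, Line 2: 47×53/262 = 9.5076
  Grade C, Line 3: 47×67/262 = 12.0191
  Reject, Line 1: 74×142/262 = 40.1069
  Reject, Line 2: 74×53/262 = 14.9695
  Reject, Line 3: 74×67/262 = 18.9237
Contributions (O − E)²/E:
  (38 − 43.9008)²/43.9008 = 0.7931
  (13 − 16.3855)²/16.3855 = 0.6995
  (30 − 20.7137)²/20.7137 = 4.1632
  (42 − 32.5191)²/32.5191 = 2.7641
  (6 − 12.1374)²/12.1374 = 3.1034
  (12 − 15.3435)²/15.3435 = 0.7286
  (27 − 25.4733)²/25.4733 = 0.0915
  (7 − 9.5076)²/9.5076 = 0.6614
  (13 − 12.0191)²/12.0191 = 0.0801
  (35 − 40.1069)²/40.1069 = 0.6503
  (27 − 14.9695)²/14.9695 = 9.6685
  (12 − 18.9237)²/18.9237 = 2.5332
χ² = 0.7931 + 0.6995 + 4.1632 + 2.7641 + 3.1034 + 0.7286 + 0.0915 + 0.6614 + 0.0801 + 0.6503 + 9.6685 + 2.5332 = 25.937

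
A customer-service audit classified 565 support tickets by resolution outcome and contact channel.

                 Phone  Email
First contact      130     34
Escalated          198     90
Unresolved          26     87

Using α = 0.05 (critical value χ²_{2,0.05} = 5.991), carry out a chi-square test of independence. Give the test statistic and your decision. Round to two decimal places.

99.83; reject H₀

Row totals: 164, 288, 113. Column totals: 354, 211. Grand total N = 565.
Expected counts (row total × column total / N):
  First contact, Phone: 164×354/565 = 102.754
  First contact, Email: 164×211/565 = 61.246
  Escalated, Phone: 288×354/565 = 180.446
  Escalated, Email: 288×211/565 = 107.554
  Unresolved, Phone: 113×354/565 = 70.800
  Unresolved, Email: 113×211/565 = 42.200
Contributions (O − E)²/E:
  (130 − 102.754)²/102.754 = 7.2245
  (34 − 61.246)²/61.246 = 12.1207
  (198 − 180.446)²/180.446 = 1.7077
  (90 − 107.554)²/107.554 = 2.8650
  (26 − 70.800)²/70.800 = 28.3480
  (87 − 42.200)²/42.200 = 47.5602
χ² = 7.2245 + 12.1207 + 1.7077 + 2.8650 + 28.3480 + 47.5602 = 99.83
df = (3−1)(2−1) = 2. Since 99.83 > 5.991, reject the null hypothesis of independence at α = 0.05.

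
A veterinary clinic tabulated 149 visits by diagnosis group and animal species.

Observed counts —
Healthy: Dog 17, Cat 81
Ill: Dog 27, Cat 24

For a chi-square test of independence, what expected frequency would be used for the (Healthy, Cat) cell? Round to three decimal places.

Row total (Healthy) = 98; column total (Cat) = 105; grand total N = 149.
Expected count = (row total × column total) / N = 98 × 105 / 149 = 69.060.

69.060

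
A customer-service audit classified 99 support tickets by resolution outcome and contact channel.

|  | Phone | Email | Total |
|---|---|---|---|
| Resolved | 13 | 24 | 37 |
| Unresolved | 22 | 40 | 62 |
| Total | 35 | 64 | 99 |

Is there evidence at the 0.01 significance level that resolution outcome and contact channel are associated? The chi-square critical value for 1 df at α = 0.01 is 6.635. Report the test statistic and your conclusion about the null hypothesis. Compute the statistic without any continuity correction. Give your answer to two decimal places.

Grand total N = 99.
Expected counts (row total × column total / N):
  Resolved, Phone: 37×35/99 = 13.081
  Resolved, Email: 37×64/99 = 23.919
  Unresolved, Phone: 62×35/99 = 21.919
  Unresolved, Email: 62×64/99 = 40.081
Contributions (O − E)²/E:
  (13 − 13.081)²/13.081 = 0.0005
  (24 − 23.919)²/23.919 = 0.0003
  (22 − 21.919)²/21.919 = 0.0003
  (40 − 40.081)²/40.081 = 0.0002
χ² = 0.0005 + 0.0003 + 0.0003 + 0.0002 = 0.00
df = (2−1)(2−1) = 1. Since 0.00 < 6.635, fail to reject the null hypothesis of independence at α = 0.01.

0.00; fail to reject H₀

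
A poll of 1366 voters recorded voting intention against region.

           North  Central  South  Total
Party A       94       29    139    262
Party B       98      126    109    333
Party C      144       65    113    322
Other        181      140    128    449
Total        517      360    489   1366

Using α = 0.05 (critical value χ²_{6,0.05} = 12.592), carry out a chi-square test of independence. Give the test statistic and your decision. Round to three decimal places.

89.127; reject H₀

Grand total N = 1366.
Expected counts (row total × column total / N):
  Party A, North: 262×517/1366 = 99.1611
  Party A, Central: 262×360/1366 = 69.0483
  Party A, South: 262×489/1366 = 93.7906
  Party B, North: 333×517/1366 = 126.0329
  Party B, Central: 333×360/1366 = 87.7599
  Party B, South: 333×489/1366 = 119.2072
  Party C, North: 322×517/1366 = 121.8697
  Party C, Central: 322×360/1366 = 84.8609
  Party C, South: 322×489/1366 = 115.2694
  Other, North: 449×517/1366 = 169.9363
  Other, Central: 449×360/1366 = 118.3309
  Other, South: 449×489/1366 = 160.7328
Contributions (O − E)²/E:
  (94 − 99.1611)²/99.1611 = 0.2686
  (29 − 69.0483)²/69.0483 = 23.2282
  (139 − 93.7906)²/93.7906 = 21.7921
  (98 − 126.0329)²/126.0329 = 6.2352
  (126 − 87.7599)²/87.7599 = 16.6626
  (109 − 119.2072)²/119.2072 = 0.8740
  (144 − 121.8697)²/121.8697 = 4.0186
  (65 − 84.8609)²/84.8609 = 4.6483
  (113 − 115.2694)²/115.2694 = 0.0447
  (181 − 169.9363)²/169.9363 = 0.7203
  (140 − 118.3309)²/118.3309 = 3.9681
  (128 − 160.7328)²/160.7328 = 6.6659
χ² = 0.2686 + 23.2282 + 21.7921 + 6.2352 + 16.6626 + 0.8740 + 4.0186 + 4.6483 + 0.0447 + 0.7203 + 3.9681 + 6.6659 = 89.127
df = (4−1)(3−1) = 6. Since 89.127 > 12.592, reject the null hypothesis of independence at α = 0.05.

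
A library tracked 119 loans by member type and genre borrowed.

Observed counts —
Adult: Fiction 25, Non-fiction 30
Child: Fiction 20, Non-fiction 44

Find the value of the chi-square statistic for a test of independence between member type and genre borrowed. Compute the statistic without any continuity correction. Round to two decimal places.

2.54

Row totals: 55, 64. Column totals: 45, 74. Grand total N = 119.
Expected counts (row total × column total / N):
  Adult, Fiction: 55×45/119 = 20.798
  Adult, Non-fiction: 55×74/119 = 34.202
  Child, Fiction: 64×45/119 = 24.202
  Child, Non-fiction: 64×74/119 = 39.798
Contributions (O − E)²/E:
  (25 − 20.798)²/20.798 = 0.8490
  (30 − 34.202)²/34.202 = 0.5163
  (20 − 24.202)²/24.202 = 0.7296
  (44 − 39.798)²/39.798 = 0.4437
χ² = 0.8490 + 0.5163 + 0.7296 + 0.4437 = 2.54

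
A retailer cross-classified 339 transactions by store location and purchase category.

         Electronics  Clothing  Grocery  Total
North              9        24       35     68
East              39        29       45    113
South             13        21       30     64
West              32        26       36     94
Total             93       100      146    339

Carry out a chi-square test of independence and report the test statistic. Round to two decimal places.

Grand total N = 339.
Expected counts (row total × column total / N):
  North, Electronics: 68×93/339 = 18.655
  North, Clothing: 68×100/339 = 20.059
  North, Grocery: 68×146/339 = 29.286
  East, Electronics: 113×93/339 = 31.000
  East, Clothing: 113×100/339 = 33.333
  East, Grocery: 113×146/339 = 48.667
  South, Electronics: 64×93/339 = 17.558
  South, Clothing: 64×100/339 = 18.879
  South, Grocery: 64×146/339 = 27.563
  West, Electronics: 94×93/339 = 25.788
  West, Clothing: 94×100/339 = 27.729
  West, Grocery: 94×146/339 = 40.484
Contributions (O − E)²/E:
  (9 − 18.655)²/18.655 = 4.9970
  (24 − 20.059)²/20.059 = 0.7743
  (35 − 29.286)²/29.286 = 1.1149
  (39 − 31.000)²/31.000 = 2.0645
  (29 − 33.333)²/33.333 = 0.5633
  (45 − 48.667)²/48.667 = 0.2763
  (13 − 17.558)²/17.558 = 1.1832
  (21 − 18.879)²/18.879 = 0.2383
  (30 − 27.563)²/27.563 = 0.2155
  (32 − 25.788)²/25.788 = 1.4964
  (26 − 27.729)²/27.729 = 0.1078
  (36 − 40.484)²/40.484 = 0.4966
χ² = 4.9970 + 0.7743 + 1.1149 + 2.0645 + 0.5633 + 0.2763 + 1.1832 + 0.2383 + 0.2155 + 1.4964 + 0.1078 + 0.4966 = 13.53

13.53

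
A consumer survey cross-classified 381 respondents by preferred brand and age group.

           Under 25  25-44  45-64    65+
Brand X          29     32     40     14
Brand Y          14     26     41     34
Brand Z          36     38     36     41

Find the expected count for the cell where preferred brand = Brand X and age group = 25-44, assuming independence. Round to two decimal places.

Row total (Brand X) = 115; column total (25-44) = 96; grand total N = 381.
Expected count = (row total × column total) / N = 115 × 96 / 381 = 28.98.

28.98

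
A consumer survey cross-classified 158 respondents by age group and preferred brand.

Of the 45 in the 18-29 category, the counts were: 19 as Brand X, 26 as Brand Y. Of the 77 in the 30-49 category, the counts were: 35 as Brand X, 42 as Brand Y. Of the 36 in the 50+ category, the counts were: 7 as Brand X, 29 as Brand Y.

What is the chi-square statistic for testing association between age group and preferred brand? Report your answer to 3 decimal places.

7.349

Row totals: 45, 77, 36. Column totals: 61, 97. Grand total N = 158.
Expected counts (row total × column total / N):
  18-29, Brand X: 45×61/158 = 17.3734
  18-29, Brand Y: 45×97/158 = 27.6266
  30-49, Brand X: 77×61/158 = 29.7278
  30-49, Brand Y: 77×97/158 = 47.2722
  50+, Brand X: 36×61/158 = 13.8987
  50+, Brand Y: 36×97/158 = 22.1013
Contributions (O − E)²/E:
  (19 − 17.3734)²/17.3734 = 0.1523
  (26 − 27.6266)²/27.6266 = 0.0958
  (35 − 29.7278)²/29.7278 = 0.9350
  (42 − 47.2722)²/47.2722 = 0.5880
  (7 − 13.8987)²/13.8987 = 3.4242
  (29 − 22.1013)²/22.1013 = 2.1534
χ² = 0.1523 + 0.0958 + 0.9350 + 0.5880 + 3.4242 + 2.1534 = 7.349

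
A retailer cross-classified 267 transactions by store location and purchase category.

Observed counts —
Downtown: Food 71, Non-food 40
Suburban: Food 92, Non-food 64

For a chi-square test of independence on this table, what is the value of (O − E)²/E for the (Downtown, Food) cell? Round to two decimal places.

0.15

Row total (Downtown) = 111; column total (Food) = 163; N = 267.
Expected count E = 111 × 163 / 267 = 67.764.
Contribution = (O − E)²/E = (71 − 67.764)² / 67.764 = 0.15.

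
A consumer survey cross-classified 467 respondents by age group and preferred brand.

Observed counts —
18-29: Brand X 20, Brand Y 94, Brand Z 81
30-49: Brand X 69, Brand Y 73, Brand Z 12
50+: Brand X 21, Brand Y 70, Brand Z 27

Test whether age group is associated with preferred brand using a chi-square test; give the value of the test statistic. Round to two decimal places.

86.74

Row totals: 195, 154, 118. Column totals: 110, 237, 120. Grand total N = 467.
Expected counts (row total × column total / N):
  18-29, Brand X: 195×110/467 = 45.9315
  18-29, Brand Y: 195×237/467 = 98.9615
  18-29, Brand Z: 195×120/467 = 50.1071
  30-49, Brand X: 154×110/467 = 36.2741
  30-49, Brand Y: 154×237/467 = 78.1542
  30-49, Brand Z: 154×120/467 = 39.5717
  50+, Brand X: 118×110/467 = 27.7944
  50+, Brand Y: 118×237/467 = 59.8844
  50+, Brand Z: 118×120/467 = 30.3212
Contributions (O − E)²/E:
  (20 − 45.9315)²/45.9315 = 14.6401
  (94 − 98.9615)²/98.9615 = 0.2487
  (81 − 50.1071)²/50.1071 = 19.0466
  (69 − 36.2741)²/36.2741 = 29.5248
  (73 − 78.1542)²/78.1542 = 0.3399
  (12 − 39.5717)²/39.5717 = 19.2107
  (21 − 27.7944)²/27.7944 = 1.6609
  (70 − 59.8844)²/59.8844 = 1.7087
  (27 − 30.3212)²/30.3212 = 0.3638
χ² = 14.6401 + 0.2487 + 19.0466 + 29.5248 + 0.3399 + 19.2107 + 1.6609 + 1.7087 + 0.3638 = 86.74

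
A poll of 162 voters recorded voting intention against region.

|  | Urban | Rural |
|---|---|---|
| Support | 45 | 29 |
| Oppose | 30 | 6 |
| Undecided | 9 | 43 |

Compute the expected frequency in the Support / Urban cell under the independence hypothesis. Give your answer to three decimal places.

38.370

Row total (Support) = 74; column total (Urban) = 84; grand total N = 162.
Expected count = (row total × column total) / N = 74 × 84 / 162 = 38.370.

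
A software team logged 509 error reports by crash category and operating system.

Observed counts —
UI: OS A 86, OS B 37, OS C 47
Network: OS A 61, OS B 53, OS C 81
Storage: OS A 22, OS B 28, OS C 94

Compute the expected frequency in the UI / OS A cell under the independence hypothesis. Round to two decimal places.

56.44

Row total (UI) = 170; column total (OS A) = 169; grand total N = 509.
Expected count = (row total × column total) / N = 170 × 169 / 509 = 56.44.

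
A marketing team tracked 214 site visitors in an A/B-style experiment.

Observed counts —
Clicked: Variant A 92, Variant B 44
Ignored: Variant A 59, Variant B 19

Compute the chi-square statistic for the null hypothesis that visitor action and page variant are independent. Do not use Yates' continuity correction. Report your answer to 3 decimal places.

1.525

Row totals: 136, 78. Column totals: 151, 63. Grand total N = 214.
Expected counts (row total × column total / N):
  Clicked, Variant A: 136×151/214 = 95.9626
  Clicked, Variant B: 136×63/214 = 40.0374
  Ignored, Variant A: 78×151/214 = 55.0374
  Ignored, Variant B: 78×63/214 = 22.9626
Contributions (O − E)²/E:
  (92 − 95.9626)²/95.9626 = 0.1636
  (44 − 40.0374)²/40.0374 = 0.3922
  (59 − 55.0374)²/55.0374 = 0.2853
  (19 − 22.9626)²/22.9626 = 0.6838
χ² = 0.1636 + 0.3922 + 0.2853 + 0.6838 = 1.525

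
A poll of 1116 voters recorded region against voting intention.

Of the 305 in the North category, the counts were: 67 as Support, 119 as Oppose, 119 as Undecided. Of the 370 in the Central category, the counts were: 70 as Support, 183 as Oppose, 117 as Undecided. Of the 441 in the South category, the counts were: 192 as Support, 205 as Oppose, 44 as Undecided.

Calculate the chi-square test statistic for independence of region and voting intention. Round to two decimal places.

Row totals: 305, 370, 441. Column totals: 329, 507, 280. Grand total N = 1116.
Expected counts (row total × column total / N):
  North, Support: 305×329/1116 = 89.915
  North, Oppose: 305×507/1116 = 138.562
  North, Undecided: 305×280/1116 = 76.523
  Central, Support: 370×329/1116 = 109.077
  Central, Oppose: 370×507/1116 = 168.091
  Central, Undecided: 370×280/1116 = 92.832
  South, Support: 441×329/1116 = 130.008
  South, Oppose: 441×507/1116 = 200.347
  South, Undecided: 441×280/1116 = 110.645
Contributions (O − E)²/E:
  (67 − 89.915)²/89.915 = 5.8399
  (119 − 138.562)²/138.562 = 2.7617
  (119 − 76.523)²/76.523 = 23.5785
  (70 − 109.077)²/109.077 = 13.9994
  (183 − 168.091)²/168.091 = 1.3224
  (117 − 92.832)²/92.832 = 6.2919
  (192 − 130.008)²/130.008 = 29.5598
  (205 − 200.347)²/200.347 = 0.1081
  (44 − 110.645)²/110.645 = 40.1424
χ² = 5.8399 + 2.7617 + 23.5785 + 13.9994 + 1.3224 + 6.2919 + 29.5598 + 0.1081 + 40.1424 = 123.60

123.60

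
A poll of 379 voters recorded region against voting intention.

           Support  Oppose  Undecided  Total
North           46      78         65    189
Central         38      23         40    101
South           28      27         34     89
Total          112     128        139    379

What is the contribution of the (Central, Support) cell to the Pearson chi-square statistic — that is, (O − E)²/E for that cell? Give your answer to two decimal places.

Row total (Central) = 101; column total (Support) = 112; N = 379.
Expected count E = 101 × 112 / 379 = 29.847.
Contribution = (O − E)²/E = (38 − 29.847)² / 29.847 = 2.23.

2.23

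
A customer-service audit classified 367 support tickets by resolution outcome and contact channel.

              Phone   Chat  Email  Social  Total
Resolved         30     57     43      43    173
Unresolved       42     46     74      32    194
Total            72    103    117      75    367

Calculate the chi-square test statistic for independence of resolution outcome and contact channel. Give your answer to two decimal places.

11.84

Grand total N = 367.
Expected counts (row total × column total / N):
  Resolved, Phone: 173×72/367 = 33.940
  Resolved, Chat: 173×103/367 = 48.553
  Resolved, Email: 173×117/367 = 55.153
  Resolved, Social: 173×75/367 = 35.354
  Unresolved, Phone: 194×72/367 = 38.060
  Unresolved, Chat: 194×103/367 = 54.447
  Unresolved, Email: 194×117/367 = 61.847
  Unresolved, Social: 194×75/367 = 39.646
Contributions (O − E)²/E:
  (30 − 33.940)²/33.940 = 0.4574
  (57 − 48.553)²/48.553 = 1.4696
  (43 − 55.153)²/55.153 = 2.6779
  (43 − 35.354)²/35.354 = 1.6536
  (42 − 38.060)²/38.060 = 0.4079
  (46 − 54.447)²/54.447 = 1.3105
  (74 − 61.847)²/61.847 = 2.3881
  (32 − 39.646)²/39.646 = 1.4746
χ² = 0.4574 + 1.4696 + 2.6779 + 1.6536 + 0.4079 + 1.3105 + 2.3881 + 1.4746 = 11.84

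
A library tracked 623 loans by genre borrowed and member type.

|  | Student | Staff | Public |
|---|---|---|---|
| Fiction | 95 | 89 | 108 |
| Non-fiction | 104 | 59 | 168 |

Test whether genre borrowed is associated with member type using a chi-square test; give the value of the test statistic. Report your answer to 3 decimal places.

17.157

Row totals: 292, 331. Column totals: 199, 148, 276. Grand total N = 623.
Expected counts (row total × column total / N):
  Fiction, Student: 292×199/623 = 93.2713
  Fiction, Staff: 292×148/623 = 69.3676
  Fiction, Public: 292×276/623 = 129.3612
  Non-fiction, Student: 331×199/623 = 105.7287
  Non-fiction, Staff: 331×148/623 = 78.6324
  Non-fiction, Public: 331×276/623 = 146.6388
Contributions (O − E)²/E:
  (95 − 93.2713)²/93.2713 = 0.0320
  (89 − 69.3676)²/69.3676 = 5.5564
  (108 − 129.3612)²/129.3612 = 3.5273
  (104 − 105.7287)²/105.7287 = 0.0283
  (59 − 78.6324)²/78.6324 = 4.9017
  (168 − 146.6388)²/146.6388 = 3.1117
χ² = 0.0320 + 5.5564 + 3.5273 + 0.0283 + 4.9017 + 3.1117 = 17.157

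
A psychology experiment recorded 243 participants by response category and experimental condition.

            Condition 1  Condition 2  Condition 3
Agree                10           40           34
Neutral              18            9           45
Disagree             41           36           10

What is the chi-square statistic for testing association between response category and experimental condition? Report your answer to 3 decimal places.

62.847

Row totals: 84, 72, 87. Column totals: 69, 85, 89. Grand total N = 243.
Expected counts (row total × column total / N):
  Agree, Condition 1: 84×69/243 = 23.85185
  Agree, Condition 2: 84×85/243 = 29.38272
  Agree, Condition 3: 84×89/243 = 30.76543
  Neutral, Condition 1: 72×69/243 = 20.44444
  Neutral, Condition 2: 72×85/243 = 25.18519
  Neutral, Condition 3: 72×89/243 = 26.37037
  Disagree, Condition 1: 87×69/243 = 24.70370
  Disagree, Condition 2: 87×85/243 = 30.43210
  Disagree, Condition 3: 87×89/243 = 31.86420
Contributions (O − E)²/E:
  (10 − 23.85185)²/23.85185 = 8.0444
  (40 − 29.38272)²/29.38272 = 3.8365
  (34 − 30.76543)²/30.76543 = 0.3401
  (18 − 20.44444)²/20.44444 = 0.2923
  (9 − 25.18519)²/25.18519 = 10.4014
  (45 − 26.37037)²/26.37037 = 13.1611
  (41 − 24.70370)²/24.70370 = 10.7502
  (36 − 30.43210)²/30.43210 = 1.0187
  (10 − 31.86420)²/31.86420 = 15.0025
χ² = 8.0444 + 3.8365 + 0.3401 + 0.2923 + 10.4014 + 13.1611 + 10.7502 + 1.0187 + 15.0025 = 62.847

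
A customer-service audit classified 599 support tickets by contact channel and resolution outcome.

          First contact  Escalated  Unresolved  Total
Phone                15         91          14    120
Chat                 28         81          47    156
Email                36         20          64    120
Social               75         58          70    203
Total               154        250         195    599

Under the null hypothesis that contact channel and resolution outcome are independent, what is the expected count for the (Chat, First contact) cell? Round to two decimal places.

Row total (Chat) = 156; column total (First contact) = 154; grand total N = 599.
Expected count = (row total × column total) / N = 156 × 154 / 599 = 40.11.

40.11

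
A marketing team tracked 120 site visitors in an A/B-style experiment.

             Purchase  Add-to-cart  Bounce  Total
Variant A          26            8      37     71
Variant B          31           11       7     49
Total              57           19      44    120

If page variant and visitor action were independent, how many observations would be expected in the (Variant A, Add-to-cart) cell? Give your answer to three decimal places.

11.242

Row total (Variant A) = 71; column total (Add-to-cart) = 19; grand total N = 120.
Expected count = (row total × column total) / N = 71 × 19 / 120 = 11.242.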